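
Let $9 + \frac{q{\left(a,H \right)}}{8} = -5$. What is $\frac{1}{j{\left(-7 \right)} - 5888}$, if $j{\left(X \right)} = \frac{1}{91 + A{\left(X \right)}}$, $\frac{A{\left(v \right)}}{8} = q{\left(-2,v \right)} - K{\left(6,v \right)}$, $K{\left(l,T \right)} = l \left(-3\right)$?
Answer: $- \frac{661}{3891969} \approx -0.00016984$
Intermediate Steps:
$q{\left(a,H \right)} = -112$ ($q{\left(a,H \right)} = -72 + 8 \left(-5\right) = -72 - 40 = -112$)
$K{\left(l,T \right)} = - 3 l$
$A{\left(v \right)} = -752$ ($A{\left(v \right)} = 8 \left(-112 - \left(-3\right) 6\right) = 8 \left(-112 - -18\right) = 8 \left(-112 + 18\right) = 8 \left(-94\right) = -752$)
$j{\left(X \right)} = - \frac{1}{661}$ ($j{\left(X \right)} = \frac{1}{91 - 752} = \frac{1}{-661} = - \frac{1}{661}$)
$\frac{1}{j{\left(-7 \right)} - 5888} = \frac{1}{- \frac{1}{661} - 5888} = \frac{1}{- \frac{3891969}{661}} = - \frac{661}{3891969}$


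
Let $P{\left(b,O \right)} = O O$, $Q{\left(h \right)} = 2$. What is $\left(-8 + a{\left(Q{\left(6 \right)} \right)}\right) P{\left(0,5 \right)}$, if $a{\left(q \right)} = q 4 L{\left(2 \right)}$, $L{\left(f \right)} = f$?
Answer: $200$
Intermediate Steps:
$P{\left(b,O \right)} = O^{2}$
$a{\left(q \right)} = 8 q$ ($a{\left(q \right)} = q 4 \cdot 2 = 4 q 2 = 8 q$)
$\left(-8 + a{\left(Q{\left(6 \right)} \right)}\right) P{\left(0,5 \right)} = \left(-8 + 8 \cdot 2\right) 5^{2} = \left(-8 + 16\right) 25 = 8 \cdot 25 = 200$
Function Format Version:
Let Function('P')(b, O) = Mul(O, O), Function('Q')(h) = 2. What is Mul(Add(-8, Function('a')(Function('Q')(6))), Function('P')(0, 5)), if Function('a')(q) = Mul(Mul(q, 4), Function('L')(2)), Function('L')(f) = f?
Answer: 200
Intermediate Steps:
Function('P')(b, O) = Pow(O, 2)
Function('a')(q) = Mul(8, q) (Function('a')(q) = Mul(Mul(q, 4), 2) = Mul(Mul(4, q), 2) = Mul(8, q))
Mul(Add(-8, Function('a')(Function('Q')(6))), Function('P')(0, 5)) = Mul(Add(-8, Mul(8, 2)), Pow(5, 2)) = Mul(Add(-8, 16), 25) = Mul(8, 25) = 200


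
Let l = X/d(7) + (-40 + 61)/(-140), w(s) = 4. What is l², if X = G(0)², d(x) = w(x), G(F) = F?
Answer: 9/400 ≈ 0.022500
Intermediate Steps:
d(x) = 4
X = 0 (X = 0² = 0)
l = -3/20 (l = 0/4 + (-40 + 61)/(-140) = 0*(¼) + 21*(-1/140) = 0 - 3/20 = -3/20 ≈ -0.15000)
l² = (-3/20)² = 9/400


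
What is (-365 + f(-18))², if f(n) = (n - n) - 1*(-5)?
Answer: 129600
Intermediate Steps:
f(n) = 5 (f(n) = 0 + 5 = 5)
(-365 + f(-18))² = (-365 + 5)² = (-360)² = 129600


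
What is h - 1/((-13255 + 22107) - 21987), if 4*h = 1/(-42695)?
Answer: 31529/448639060 ≈ 7.0277e-5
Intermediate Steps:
h = -1/170780 (h = (1/4)/(-42695) = (1/4)*(-1/42695) = -1/170780 ≈ -5.8555e-6)
h - 1/((-13255 + 22107) - 21987) = -1/170780 - 1/((-13255 + 22107) - 21987) = -1/170780 - 1/(8852 - 21987) = -1/170780 - 1/(-13135) = -1/170780 - 1*(-1/13135) = -1/170780 + 1/13135 = 31529/448639060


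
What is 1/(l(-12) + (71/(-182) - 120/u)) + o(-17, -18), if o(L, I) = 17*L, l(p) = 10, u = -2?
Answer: -3661159/12669 ≈ -288.99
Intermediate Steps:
1/(l(-12) + (71/(-182) - 120/u)) + o(-17, -18) = 1/(10 + (71/(-182) - 120/(-2))) + 17*(-17) = 1/(10 + (71*(-1/182) - 120*(-½))) - 289 = 1/(10 + (-71/182 + 60)) - 289 = 1/(10 + 10849/182) - 289 = 1/(12669/182) - 289 = 182/12669 - 289 = -3661159/12669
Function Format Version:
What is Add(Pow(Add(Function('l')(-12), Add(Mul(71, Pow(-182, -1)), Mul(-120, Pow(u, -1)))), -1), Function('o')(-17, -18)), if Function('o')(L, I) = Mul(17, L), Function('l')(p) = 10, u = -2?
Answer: Rational(-3661159, 12669) ≈ -288.99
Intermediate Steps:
Add(Pow(Add(Function('l')(-12), Add(Mul(71, Pow(-182, -1)), Mul(-120, Pow(u, -1)))), -1), Function('o')(-17, -18)) = Add(Pow(Add(10, Add(Mul(71, Pow(-182, -1)), Mul(-120, Pow(-2, -1)))), -1), Mul(17, -17)) = Add(Pow(Add(10, Add(Mul(71, Rational(-1, 182)), Mul(-120, Rational(-1, 2)))), -1), -289) = Add(Pow(Add(10, Add(Rational(-71, 182), 60)), -1), -289) = Add(Pow(Add(10, Rational(10849, 182)), -1), -289) = Add(Pow(Rational(12669, 182), -1), -289) = Add(Rational(182, 12669), -289) = Rational(-3661159, 12669)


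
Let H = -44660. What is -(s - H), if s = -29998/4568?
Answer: -101988441/2284 ≈ -44653.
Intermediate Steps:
s = -14999/2284 (s = -29998*1/4568 = -14999/2284 ≈ -6.5670)
-(s - H) = -(-14999/2284 - 1*(-44660)) = -(-14999/2284 + 44660) = -1*101988441/2284 = -101988441/2284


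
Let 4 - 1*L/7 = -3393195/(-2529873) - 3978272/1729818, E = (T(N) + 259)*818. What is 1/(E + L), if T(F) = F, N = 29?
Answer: 4767124023/1123223612662105 ≈ 4.2441e-6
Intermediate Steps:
E = 235584 (E = (29 + 259)*818 = 288*818 = 235584)
L = 165466827673/4767124023 (L = 28 - 7*(-3393195/(-2529873) - 3978272/1729818) = 28 - 7*(-3393195*(-1/2529873) - 3978272*1/1729818) = 28 - 7*(1131065/843291 - 117008/50877) = 28 - 7*(-4569622147/4767124023) = 28 + 31987355029/4767124023 = 165466827673/4767124023 ≈ 34.710)
1/(E + L) = 1/(235584 + 165466827673/4767124023) = 1/(1123223612662105/4767124023) = 4767124023/1123223612662105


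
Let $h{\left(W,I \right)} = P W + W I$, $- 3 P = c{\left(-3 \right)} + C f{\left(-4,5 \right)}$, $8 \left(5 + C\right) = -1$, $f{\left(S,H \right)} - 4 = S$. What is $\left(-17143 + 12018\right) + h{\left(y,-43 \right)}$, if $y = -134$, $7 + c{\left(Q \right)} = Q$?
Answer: $\frac{571}{3} \approx 190.33$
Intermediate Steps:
$c{\left(Q \right)} = -7 + Q$
$f{\left(S,H \right)} = 4 + S$
$C = - \frac{41}{8}$ ($C = -5 + \frac{1}{8} \left(-1\right) = -5 - \frac{1}{8} = - \frac{41}{8} \approx -5.125$)
$P = \frac{10}{3}$ ($P = - \frac{\left(-7 - 3\right) - \frac{41 \left(4 - 4\right)}{8}}{3} = - \frac{-10 - 0}{3} = - \frac{-10 + 0}{3} = \left(- \frac{1}{3}\right) \left(-10\right) = \frac{10}{3} \approx 3.3333$)
$h{\left(W,I \right)} = \frac{10 W}{3} + I W$ ($h{\left(W,I \right)} = \frac{10 W}{3} + W I = \frac{10 W}{3} + I W$)
$\left(-17143 + 12018\right) + h{\left(y,-43 \right)} = \left(-17143 + 12018\right) + \frac{1}{3} \left(-134\right) \left(10 + 3 \left(-43\right)\right) = -5125 + \frac{1}{3} \left(-134\right) \left(10 - 129\right) = -5125 + \frac{1}{3} \left(-134\right) \left(-119\right) = -5125 + \frac{15946}{3} = \frac{571}{3}$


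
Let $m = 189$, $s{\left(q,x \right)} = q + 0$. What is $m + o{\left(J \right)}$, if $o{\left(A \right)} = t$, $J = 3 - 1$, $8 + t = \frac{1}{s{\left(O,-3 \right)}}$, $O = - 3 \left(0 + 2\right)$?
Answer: $\frac{1085}{6} \approx 180.83$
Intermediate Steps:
$O = -6$ ($O = \left(-3\right) 2 = -6$)
$s{\left(q,x \right)} = q$
$t = - \frac{49}{6}$ ($t = -8 + \frac{1}{-6} = -8 - \frac{1}{6} = - \frac{49}{6} \approx -8.1667$)
$J = 2$ ($J = 3 - 1 = 2$)
$o{\left(A \right)} = - \frac{49}{6}$
$m + o{\left(J \right)} = 189 - \frac{49}{6} = \frac{1085}{6}$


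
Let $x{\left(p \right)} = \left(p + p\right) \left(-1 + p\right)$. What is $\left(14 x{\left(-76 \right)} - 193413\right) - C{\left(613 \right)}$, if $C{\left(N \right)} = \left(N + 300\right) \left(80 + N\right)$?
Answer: $-662266$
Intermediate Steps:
$x{\left(p \right)} = 2 p \left(-1 + p\right)$
$C{\left(N \right)} = \left(80 + N\right) \left(300 + N\right)$ ($C{\left(N \right)} = \left(300 + N\right) \left(80 + N\right) = \left(80 + N\right) \left(300 + N\right)$)
$\left(14 x{\left(-76 \right)} - 193413\right) - C{\left(613 \right)} = \left(14 \cdot 2 \left(-76\right) \left(-1 - 76\right) - 193413\right) - \left(24000 + 613^{2} + 380 \cdot 613\right) = \left(14 \cdot 2 \left(-76\right) \left(-77\right) - 193413\right) - \left(24000 + 375769 + 232940\right) = \left(14 \cdot 11704 - 193413\right) - 632709 = \left(163856 - 193413\right) - 632709 = -29557 - 632709 = -662266$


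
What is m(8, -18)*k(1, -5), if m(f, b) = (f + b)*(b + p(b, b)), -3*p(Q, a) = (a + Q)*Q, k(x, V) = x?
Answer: 2340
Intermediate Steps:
p(Q, a) = -Q*(Q + a)/3 (p(Q, a) = -(a + Q)*Q/3 = -(Q + a)*Q/3 = -Q*(Q + a)/3)
m(f, b) = (b + f)*(b - 2*b²/3) (m(f, b) = (f + b)*(b - b*(b + b)/3) = (b + f)*(b - b*2*b/3) = (b + f)*(b - 2*b²/3))
m(8, -18)*k(1, -5) = ((⅓)*(-18)*(-2*(-18)² + 3*(-18) + 3*8 - 2*(-18)*8))*1 = ((⅓)*(-18)*(-2*324 - 54 + 24 + 288))*1 = ((⅓)*(-18)*(-648 - 54 + 24 + 288))*1 = ((⅓)*(-18)*(-390))*1 = 2340*1 = 2340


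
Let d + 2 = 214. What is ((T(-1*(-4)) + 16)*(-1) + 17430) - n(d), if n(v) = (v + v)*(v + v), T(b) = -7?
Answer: -162355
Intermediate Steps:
d = 212 (d = -2 + 214 = 212)
n(v) = 4*v² (n(v) = (2*v)*(2*v) = 4*v²)
((T(-1*(-4)) + 16)*(-1) + 17430) - n(d) = ((-7 + 16)*(-1) + 17430) - 4*212² = (9*(-1) + 17430) - 4*44944 = (-9 + 17430) - 1*179776 = 17421 - 179776 = -162355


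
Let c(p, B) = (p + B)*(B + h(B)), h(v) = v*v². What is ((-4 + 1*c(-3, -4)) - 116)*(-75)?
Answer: -26700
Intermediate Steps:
h(v) = v³
c(p, B) = (B + p)*(B + B³) (c(p, B) = (p + B)*(B + B³) = (B + p)*(B + B³))
((-4 + 1*c(-3, -4)) - 116)*(-75) = ((-4 + 1*(-4*(-4 - 3 + (-4)³ - 3*(-4)²))) - 116)*(-75) = ((-4 + 1*(-4*(-4 - 3 - 64 - 3*16))) - 116)*(-75) = ((-4 + 1*(-4*(-4 - 3 - 64 - 48))) - 116)*(-75) = ((-4 + 1*(-4*(-119))) - 116)*(-75) = ((-4 + 1*476) - 116)*(-75) = ((-4 + 476) - 116)*(-75) = (472 - 116)*(-75) = 356*(-75) = -26700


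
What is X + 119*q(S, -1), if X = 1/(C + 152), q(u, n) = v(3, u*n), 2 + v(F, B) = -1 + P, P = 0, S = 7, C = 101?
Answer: -90320/253 ≈ -357.00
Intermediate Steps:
v(F, B) = -3 (v(F, B) = -2 + (-1 + 0) = -2 - 1 = -3)
q(u, n) = -3
X = 1/253 (X = 1/(101 + 152) = 1/253 ≈ 0.0039526)
X + 119*q(S, -1) = 1/253 + 119*(-3) = 1/253 - 357 = -90320/253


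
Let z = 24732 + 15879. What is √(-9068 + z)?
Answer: √31543 ≈ 177.60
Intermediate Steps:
z = 40611
√(-9068 + z) = √(-9068 + 40611) = √31543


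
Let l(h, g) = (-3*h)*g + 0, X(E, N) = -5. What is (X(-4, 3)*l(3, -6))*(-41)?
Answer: 11070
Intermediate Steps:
l(h, g) = -3*g*h (l(h, g) = -3*g*h + 0 = -3*g*h)
(X(-4, 3)*l(3, -6))*(-41) = -(-15)*(-6)*3*(-41) = -5*54*(-41) = -270*(-41) = 11070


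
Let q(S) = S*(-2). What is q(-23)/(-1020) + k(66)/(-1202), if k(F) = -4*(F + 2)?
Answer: 55537/306510 ≈ 0.18119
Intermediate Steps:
k(F) = -8 - 4*F (k(F) = -4*(2 + F) = -8 - 4*F)
q(S) = -2*S
q(-23)/(-1020) + k(66)/(-1202) = -2*(-23)/(-1020) + (-8 - 4*66)/(-1202) = 46*(-1/1020) + (-8 - 264)*(-1/1202) = -23/510 - 272*(-1/1202) = -23/510 + 136/601 = 55537/306510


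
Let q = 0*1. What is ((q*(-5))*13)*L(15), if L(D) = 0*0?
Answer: 0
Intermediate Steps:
q = 0
L(D) = 0
((q*(-5))*13)*L(15) = ((0*(-5))*13)*0 = (0*13)*0 = 0*0 = 0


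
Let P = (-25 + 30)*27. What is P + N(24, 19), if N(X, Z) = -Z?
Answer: 116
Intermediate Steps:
P = 135 (P = 5*27 = 135)
P + N(24, 19) = 135 - 1*19 = 135 - 19 = 116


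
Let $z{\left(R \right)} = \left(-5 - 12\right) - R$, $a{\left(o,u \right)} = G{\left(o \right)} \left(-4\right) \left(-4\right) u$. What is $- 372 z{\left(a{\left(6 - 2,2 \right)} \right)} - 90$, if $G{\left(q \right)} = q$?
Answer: $53850$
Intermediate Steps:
$a{\left(o,u \right)} = 16 o u$ ($a{\left(o,u \right)} = o \left(-4\right) \left(-4\right) u = - 4 o \left(-4\right) u = 16 o u$)
$z{\left(R \right)} = -17 - R$ ($z{\left(R \right)} = \left(-5 - 12\right) - R = -17 - R$)
$- 372 z{\left(a{\left(6 - 2,2 \right)} \right)} - 90 = - 372 \left(-17 - 16 \left(6 - 2\right) 2\right) - 90 = - 372 \left(-17 - 16 \cdot 4 \cdot 2\right) - 90 = - 372 \left(-17 - 128\right) - 90 = \left(-372\right) \left(-145\right) - 90 = 53940 - 90 = 53850$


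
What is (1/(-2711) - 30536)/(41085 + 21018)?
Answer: -82783097/168361233 ≈ -0.49170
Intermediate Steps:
(1/(-2711) - 30536)/(41085 + 21018) = (-1/2711 - 30536)/62103 = -82783097/2711*1/62103 = -82783097/168361233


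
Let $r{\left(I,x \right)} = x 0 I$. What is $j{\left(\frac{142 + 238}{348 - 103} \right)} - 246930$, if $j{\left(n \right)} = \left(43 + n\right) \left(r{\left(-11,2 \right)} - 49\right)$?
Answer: $-249113$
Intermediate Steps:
$r{\left(I,x \right)} = 0$ ($r{\left(I,x \right)} = 0 I = 0$)
$j{\left(n \right)} = -2107 - 49 n$ ($j{\left(n \right)} = \left(43 + n\right) \left(0 - 49\right) = \left(43 + n\right) \left(-49\right) = -2107 - 49 n$)
$j{\left(\frac{142 + 238}{348 - 103} \right)} - 246930 = \left(-2107 - 49 \frac{142 + 238}{348 - 103}\right) - 246930 = \left(-2107 - 49 \cdot \frac{380}{245}\right) - 246930 = \left(-2107 - 49 \cdot 380 \cdot \frac{1}{245}\right) - 246930 = \left(-2107 - 76\right) - 246930 = -2183 - 246930 = -249113$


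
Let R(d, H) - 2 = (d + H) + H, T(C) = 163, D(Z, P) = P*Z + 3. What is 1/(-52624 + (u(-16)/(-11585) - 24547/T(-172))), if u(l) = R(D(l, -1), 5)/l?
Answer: -30213680/1594514723187 ≈ -1.8949e-5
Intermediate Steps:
D(Z, P) = 3 + P*Z
R(d, H) = 2 + d + 2*H (R(d, H) = 2 + ((d + H) + H) = 2 + ((H + d) + H) = 2 + (d + 2*H) = 2 + d + 2*H)
u(l) = (15 - l)/l (u(l) = (2 + (3 - l) + 2*5)/l = (2 + (3 - l) + 10)/l = (15 - l)/l)
1/(-52624 + (u(-16)/(-11585) - 24547/T(-172))) = 1/(-52624 + (((15 - 1*(-16))/(-16))/(-11585) - 24547/163)) = 1/(-52624 + (-(15 + 16)/16*(-1/11585) - 24547*1/163)) = 1/(-52624 + (-1/16*31*(-1/11585) - 24547/163)) = 1/(-52624 + (-31/16*(-1/11585) - 24547/163)) = 1/(-52624 + (31/185360 - 24547/163)) = 1/(-52624 - 4550026867/30213680) = 1/(-1594514723187/30213680) = -30213680/1594514723187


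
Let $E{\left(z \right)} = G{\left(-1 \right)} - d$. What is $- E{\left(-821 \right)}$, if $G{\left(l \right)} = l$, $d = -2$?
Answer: $-1$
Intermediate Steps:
$E{\left(z \right)} = 1$ ($E{\left(z \right)} = -1 - -2 = -1 + 2 = 1$)
$- E{\left(-821 \right)} = \left(-1\right) 1 = -1$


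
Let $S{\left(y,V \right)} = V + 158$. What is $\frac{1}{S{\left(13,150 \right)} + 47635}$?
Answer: $\frac{1}{47943} \approx 2.0858 \cdot 10^{-5}$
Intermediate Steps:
$S{\left(y,V \right)} = 158 + V$
$\frac{1}{S{\left(13,150 \right)} + 47635} = \frac{1}{\left(158 + 150\right) + 47635} = \frac{1}{308 + 47635} = \frac{1}{47943}$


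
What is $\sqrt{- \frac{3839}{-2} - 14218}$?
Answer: $\frac{3 i \sqrt{5466}}{2} \approx 110.9 i$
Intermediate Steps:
$\sqrt{- \frac{3839}{-2} - 14218} = \sqrt{\left(-3839\right) \left(- \frac{1}{2}\right) - 14218} = \sqrt{\frac{3839}{2} - 14218} = \sqrt{- \frac{24597}{2}} = \frac{3 i \sqrt{5466}}{2}$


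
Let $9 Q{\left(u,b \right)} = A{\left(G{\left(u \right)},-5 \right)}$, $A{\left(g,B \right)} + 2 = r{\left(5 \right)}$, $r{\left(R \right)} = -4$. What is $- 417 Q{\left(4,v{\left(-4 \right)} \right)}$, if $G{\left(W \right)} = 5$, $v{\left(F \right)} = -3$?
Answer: $278$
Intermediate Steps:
$A{\left(g,B \right)} = -6$ ($A{\left(g,B \right)} = -2 - 4 = -6$)
$Q{\left(u,b \right)} = - \frac{2}{3}$ ($Q{\left(u,b \right)} = \frac{1}{9} \left(-6\right) = - \frac{2}{3}$)
$- 417 Q{\left(4,v{\left(-4 \right)} \right)} = \left(-417\right) \left(- \frac{2}{3}\right) = 278$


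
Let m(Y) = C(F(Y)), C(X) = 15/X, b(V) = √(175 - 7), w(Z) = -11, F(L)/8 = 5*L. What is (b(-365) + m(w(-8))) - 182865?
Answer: -16092123/88 + 2*√42 ≈ -1.8285e+5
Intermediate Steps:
F(L) = 40*L (F(L) = 8*(5*L) = 40*L)
b(V) = 2*√42 (b(V) = √168 = 2*√42)
m(Y) = 3/(8*Y) (m(Y) = 15/((40*Y)) = 15*(1/(40*Y)) = 3/(8*Y))
(b(-365) + m(w(-8))) - 182865 = (2*√42 + (3/8)/(-11)) - 182865 = (2*√42 + (3/8)*(-1/11)) - 182865 = (2*√42 - 3/88) - 182865 = (-3/88 + 2*√42) - 182865 = -16092123/88 + 2*√42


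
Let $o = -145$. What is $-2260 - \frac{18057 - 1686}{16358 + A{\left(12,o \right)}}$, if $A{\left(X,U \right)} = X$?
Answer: $- \frac{37012571}{16370} \approx -2261.0$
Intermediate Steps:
$-2260 - \frac{18057 - 1686}{16358 + A{\left(12,o \right)}} = -2260 - \frac{18057 - 1686}{16358 + 12} = -2260 - \frac{16371}{16370} = - \frac{37012571}{16370}$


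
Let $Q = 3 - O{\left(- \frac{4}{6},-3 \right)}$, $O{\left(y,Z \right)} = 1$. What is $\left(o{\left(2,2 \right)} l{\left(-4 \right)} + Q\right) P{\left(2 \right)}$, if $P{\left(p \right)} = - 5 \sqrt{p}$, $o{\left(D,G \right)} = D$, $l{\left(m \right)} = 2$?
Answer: $- 30 \sqrt{2} \approx -42.426$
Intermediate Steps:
$Q = 2$ ($Q = 3 - 1 = 2$)
$\left(o{\left(2,2 \right)} l{\left(-4 \right)} + Q\right) P{\left(2 \right)} = \left(2 \cdot 2 + 2\right) \left(- 5 \sqrt{2}\right) = \left(4 + 2\right) \left(- 5 \sqrt{2}\right) = 6 \left(- 5 \sqrt{2}\right) = - 30 \sqrt{2}$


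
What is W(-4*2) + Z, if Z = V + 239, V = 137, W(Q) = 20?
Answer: 396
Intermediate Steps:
Z = 376 (Z = 137 + 239 = 376)
W(-4*2) + Z = 20 + 376 = 396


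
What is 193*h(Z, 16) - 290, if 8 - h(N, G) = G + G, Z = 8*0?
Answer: -4922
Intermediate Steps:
Z = 0
h(N, G) = 8 - 2*G (h(N, G) = 8 - (G + G) = 8 - 2*G)
193*h(Z, 16) - 290 = 193*(8 - 2*16) - 290 = 193*(8 - 32) - 290 = 193*(-24) - 290 = -4632 - 290 = -4922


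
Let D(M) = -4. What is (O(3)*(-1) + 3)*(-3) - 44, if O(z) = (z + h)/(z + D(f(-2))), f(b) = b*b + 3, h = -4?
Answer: -50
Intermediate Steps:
f(b) = 3 + b² (f(b) = b² + 3 = 3 + b²)
O(z) = 1 (O(z) = (z - 4)/(z - 4) = (-4 + z)/(-4 + z) = 1)
(O(3)*(-1) + 3)*(-3) - 44 = (1*(-1) + 3)*(-3) - 44 = (-1 + 3)*(-3) - 44 = 2*(-3) - 44 = -6 - 44 = -50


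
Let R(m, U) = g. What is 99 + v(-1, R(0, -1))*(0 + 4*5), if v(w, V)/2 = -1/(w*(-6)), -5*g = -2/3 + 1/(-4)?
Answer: 277/3 ≈ 92.333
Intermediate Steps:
g = 11/60 (g = -(-2/3 + 1/(-4))/5 = -(-2*⅓ + 1*(-¼))/5 = -(-⅔ - ¼)/5 = -⅕*(-11/12) = 11/60 ≈ 0.18333)
R(m, U) = 11/60
v(w, V) = 1/(3*w) (v(w, V) = 2*(-1/(w*(-6))) = 2*(-1/((-6*w))) = 2*(-(-1)/(6*w)) = 2*(1/(6*w)) = 1/(3*w))
99 + v(-1, R(0, -1))*(0 + 4*5) = 99 + ((⅓)/(-1))*(0 + 4*5) = 99 + ((⅓)*(-1))*(0 + 20) = 99 - ⅓*20 = 99 - 20/3 = 277/3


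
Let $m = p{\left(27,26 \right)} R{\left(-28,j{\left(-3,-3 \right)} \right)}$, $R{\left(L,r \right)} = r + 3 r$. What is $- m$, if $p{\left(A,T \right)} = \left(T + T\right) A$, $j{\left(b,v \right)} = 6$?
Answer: $-33696$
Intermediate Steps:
$R{\left(L,r \right)} = 4 r$
$p{\left(A,T \right)} = 2 A T$ ($p{\left(A,T \right)} = 2 T A = 2 A T$)
$m = 33696$ ($m = 2 \cdot 27 \cdot 26 \cdot 4 \cdot 6 = 1404 \cdot 24 = 33696$)
$- m = \left(-1\right) 33696 = -33696$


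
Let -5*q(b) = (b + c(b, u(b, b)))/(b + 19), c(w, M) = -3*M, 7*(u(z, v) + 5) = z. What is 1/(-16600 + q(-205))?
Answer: -1302/21613343 ≈ -6.0241e-5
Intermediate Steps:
u(z, v) = -5 + z/7
q(b) = -(15 + 4*b/7)/(5*(19 + b)) (q(b) = -(b - 3*(-5 + b/7))/(5*(b + 19)) = -(b + (15 - 3*b/7))/(5*(19 + b)) = -(15 + 4*b/7)/(5*(19 + b)))
1/(-16600 + q(-205)) = 1/(-16600 + (-105 - 4*(-205))/(35*(19 - 205))) = 1/(-16600 + (1/35)*(-105 + 820)/(-186)) = 1/(-16600 + (1/35)*(-1/186)*715) = 1/(-16600 - 143/1302) = 1/(-21613343/1302) = -1302/21613343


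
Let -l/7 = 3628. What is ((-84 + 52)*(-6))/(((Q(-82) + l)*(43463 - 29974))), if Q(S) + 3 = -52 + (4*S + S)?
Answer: -192/348839029 ≈ -5.5040e-7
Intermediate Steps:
l = -25396 (l = -7*3628 = -25396)
Q(S) = -55 + 5*S (Q(S) = -3 + (-52 + (4*S + S)) = -3 + (-52 + 5*S) = -55 + 5*S)
((-84 + 52)*(-6))/(((Q(-82) + l)*(43463 - 29974))) = ((-84 + 52)*(-6))/((((-55 + 5*(-82)) - 25396)*(43463 - 29974))) = (-32*(-6))/((((-55 - 410) - 25396)*13489)) = 192/(((-465 - 25396)*13489)) = 192/((-25861*13489)) = 192/(-348839029) = 192*(-1/348839029) = -192/348839029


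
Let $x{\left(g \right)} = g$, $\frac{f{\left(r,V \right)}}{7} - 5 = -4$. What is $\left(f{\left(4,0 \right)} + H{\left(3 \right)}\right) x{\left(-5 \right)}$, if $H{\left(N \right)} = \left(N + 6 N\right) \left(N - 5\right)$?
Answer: $175$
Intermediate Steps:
$f{\left(r,V \right)} = 7$ ($f{\left(r,V \right)} = 35 + 7 \left(-4\right) = 35 - 28 = 7$)
$H{\left(N \right)} = 7 N \left(-5 + N\right)$
$\left(f{\left(4,0 \right)} + H{\left(3 \right)}\right) x{\left(-5 \right)} = \left(7 + 7 \cdot 3 \left(-5 + 3\right)\right) \left(-5\right) = \left(7 + 7 \cdot 3 \left(-2\right)\right) \left(-5\right) = \left(7 - 42\right) \left(-5\right) = \left(-35\right) \left(-5\right) = 175$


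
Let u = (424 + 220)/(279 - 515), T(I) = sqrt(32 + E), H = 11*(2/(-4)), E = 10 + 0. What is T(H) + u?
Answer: -161/59 + sqrt(42) ≈ 3.7519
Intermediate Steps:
E = 10
H = -11/2 (H = 11*(2*(-1/4)) = 11*(-1/2) = -11/2 ≈ -5.5000)
T(I) = sqrt(42) (T(I) = sqrt(32 + 10) = sqrt(42))
u = -161/59 (u = 644/(-236) = 644*(-1/236) = -161/59 ≈ -2.7288)
T(H) + u = sqrt(42) - 161/59 = -161/59 + sqrt(42)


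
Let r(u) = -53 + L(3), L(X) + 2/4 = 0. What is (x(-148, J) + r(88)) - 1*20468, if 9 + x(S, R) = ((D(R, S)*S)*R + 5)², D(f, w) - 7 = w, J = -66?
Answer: 3793816883117/2 ≈ 1.8969e+12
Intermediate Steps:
L(X) = -½ (L(X) = -½ + 0 = -½)
D(f, w) = 7 + w
r(u) = -107/2 (r(u) = -53 - ½ = -107/2)
x(S, R) = -9 + (5 + R*S*(7 + S))² (x(S, R) = -9 + (((7 + S)*S)*R + 5)² = -9 + ((S*(7 + S))*R + 5)² = -9 + (R*S*(7 + S) + 5)² = -9 + (5 + R*S*(7 + S))²)
(x(-148, J) + r(88)) - 1*20468 = ((-9 + (5 - 66*(-148)*(7 - 148))²) - 107/2) - 1*20468 = ((-9 + (5 - 66*(-148)*(-141))²) - 107/2) - 20468 = ((-9 + (5 - 1377288)²) - 107/2) - 20468 = ((-9 + (-1377283)²) - 107/2) - 20468 = ((-9 + 1896908462089) - 107/2) - 20468 = (1896908462080 - 107/2) - 20468 = 3793816924053/2 - 20468 = 3793816883117/2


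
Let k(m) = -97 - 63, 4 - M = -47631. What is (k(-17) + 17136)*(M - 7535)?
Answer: 680737600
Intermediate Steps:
M = 47635 (M = 4 - 1*(-47631) = 4 + 47631 = 47635)
k(m) = -160
(k(-17) + 17136)*(M - 7535) = (-160 + 17136)*(47635 - 7535) = 16976*40100 = 680737600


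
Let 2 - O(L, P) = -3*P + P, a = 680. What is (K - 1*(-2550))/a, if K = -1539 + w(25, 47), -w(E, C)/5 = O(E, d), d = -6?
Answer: 1061/680 ≈ 1.5603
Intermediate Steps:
O(L, P) = 2 + 2*P (O(L, P) = 2 - (-3*P + P) = 2 - (-2)*P = 2 + 2*P)
w(E, C) = 50 (w(E, C) = -5*(2 + 2*(-6)) = -5*(2 - 12) = -5*(-10) = 50)
K = -1489 (K = -1539 + 50 = -1489)
(K - 1*(-2550))/a = (-1489 - 1*(-2550))/680 = (-1489 + 2550)/680 = (1/680)*1061 = 1061/680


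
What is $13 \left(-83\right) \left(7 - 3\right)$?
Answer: $-4316$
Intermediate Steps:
$13 \left(-83\right) \left(7 - 3\right) = - 1079 \left(7 - 3\right) = \left(-1079\right) 4 = -4316$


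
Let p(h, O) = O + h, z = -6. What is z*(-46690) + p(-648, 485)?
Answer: 279977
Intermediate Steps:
z*(-46690) + p(-648, 485) = -6*(-46690) + (485 - 648) = 280140 - 163 = 279977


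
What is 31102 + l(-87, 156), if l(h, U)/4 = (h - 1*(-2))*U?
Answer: -21938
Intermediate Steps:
l(h, U) = 4*U*(2 + h) (l(h, U) = 4*((h - 1*(-2))*U) = 4*((h + 2)*U) = 4*((2 + h)*U) = 4*(U*(2 + h)) = 4*U*(2 + h))
31102 + l(-87, 156) = 31102 + 4*156*(2 - 87) = 31102 + 4*156*(-85) = 31102 - 53040 = -21938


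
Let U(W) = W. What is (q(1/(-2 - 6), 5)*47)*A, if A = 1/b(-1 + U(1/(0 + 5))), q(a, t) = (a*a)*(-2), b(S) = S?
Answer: 235/128 ≈ 1.8359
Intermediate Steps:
q(a, t) = -2*a² (q(a, t) = a²*(-2) = -2*a²)
A = -5/4 (A = 1/(-1 + 1/(0 + 5)) = 1/(-1 + 1/5) = 1/(-1 + ⅕) = 1/(-⅘) = -5/4 ≈ -1.2500)
(q(1/(-2 - 6), 5)*47)*A = (-2/(-2 - 6)²*47)*(-5/4) = (-2*(1/(-8))²*47)*(-5/4) = (-2*(-⅛)²*47)*(-5/4) = (-2*1/64*47)*(-5/4) = -1/32*47*(-5/4) = -47/32*(-5/4) = 235/128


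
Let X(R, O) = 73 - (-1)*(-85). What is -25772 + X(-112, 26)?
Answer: -25784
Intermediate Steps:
X(R, O) = -12 (X(R, O) = 73 - 1*85 = 73 - 85 = -12)
-25772 + X(-112, 26) = -25772 - 12 = -25784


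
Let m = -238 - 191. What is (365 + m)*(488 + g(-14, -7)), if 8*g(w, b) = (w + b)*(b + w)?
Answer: -34760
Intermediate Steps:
m = -429
g(w, b) = (b + w)²/8 (g(w, b) = ((w + b)*(b + w))/8 = ((b + w)*(b + w))/8 = (b + w)²/8)
(365 + m)*(488 + g(-14, -7)) = (365 - 429)*(488 + (-7 - 14)²/8) = -64*(488 + (⅛)*(-21)²) = -64*(488 + (⅛)*441) = -64*(488 + 441/8) = -64*4345/8 = -34760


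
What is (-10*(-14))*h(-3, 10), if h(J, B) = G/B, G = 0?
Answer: 0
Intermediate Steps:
h(J, B) = 0 (h(J, B) = 0/B = 0)
(-10*(-14))*h(-3, 10) = -10*(-14)*0 = 140*0 = 0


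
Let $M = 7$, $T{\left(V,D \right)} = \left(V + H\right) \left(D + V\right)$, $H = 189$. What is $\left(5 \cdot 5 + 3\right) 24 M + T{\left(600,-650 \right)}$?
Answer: $-34746$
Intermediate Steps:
$T{\left(V,D \right)} = \left(189 + V\right) \left(D + V\right)$ ($T{\left(V,D \right)} = \left(V + 189\right) \left(D + V\right) = \left(189 + V\right) \left(D + V\right)$)
$\left(5 \cdot 5 + 3\right) 24 M + T{\left(600,-650 \right)} = \left(5 \cdot 5 + 3\right) 24 \cdot 7 + \left(600^{2} + 189 \left(-650\right) + 189 \cdot 600 - 390000\right) = \left(25 + 3\right) 24 \cdot 7 + \left(360000 - 122850 + 113400 - 390000\right) = 28 \cdot 24 \cdot 7 - 39450 = 672 \cdot 7 - 39450 = 4704 - 39450 = -34746$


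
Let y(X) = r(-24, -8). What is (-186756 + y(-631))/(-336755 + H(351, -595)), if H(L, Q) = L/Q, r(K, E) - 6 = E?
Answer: 5050955/9107708 ≈ 0.55458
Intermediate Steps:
r(K, E) = 6 + E
y(X) = -2 (y(X) = 6 - 8 = -2)
(-186756 + y(-631))/(-336755 + H(351, -595)) = (-186756 - 2)/(-336755 + 351/(-595)) = -186758/(-336755 + 351*(-1/595)) = -186758/(-336755 - 351/595) = -186758/(-200369576/595) = -186758*(-595/200369576) = 5050955/9107708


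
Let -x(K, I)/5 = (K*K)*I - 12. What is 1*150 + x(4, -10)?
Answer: 1010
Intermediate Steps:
x(K, I) = 60 - 5*I*K² (x(K, I) = -5*((K*K)*I - 12) = -5*(K²*I - 12) = -5*(I*K² - 12) = -5*(-12 + I*K²) = 60 - 5*I*K²)
1*150 + x(4, -10) = 1*150 + (60 - 5*(-10)*4²) = 150 + (60 - 5*(-10)*16) = 150 + (60 + 800) = 150 + 860 = 1010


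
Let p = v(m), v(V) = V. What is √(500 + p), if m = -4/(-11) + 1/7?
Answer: √2967503/77 ≈ 22.372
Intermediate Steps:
m = 39/77 (m = -4*(-1/11) + 1*(⅐) = 4/11 + ⅐ = 39/77 ≈ 0.50649)
p = 39/77 ≈ 0.50649
√(500 + p) = √(500 + 39/77) = √(38539/77) = √2967503/77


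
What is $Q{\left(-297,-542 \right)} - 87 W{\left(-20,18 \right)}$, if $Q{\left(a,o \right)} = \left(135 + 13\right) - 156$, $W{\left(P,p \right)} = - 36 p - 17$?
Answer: $57847$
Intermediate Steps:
$W{\left(P,p \right)} = -17 - 36 p$
$Q{\left(a,o \right)} = -8$ ($Q{\left(a,o \right)} = 148 - 156 = -8$)
$Q{\left(-297,-542 \right)} - 87 W{\left(-20,18 \right)} = -8 - 87 \left(-17 - 648\right) = -8 - -57855 = -8 + 57855 = 57847$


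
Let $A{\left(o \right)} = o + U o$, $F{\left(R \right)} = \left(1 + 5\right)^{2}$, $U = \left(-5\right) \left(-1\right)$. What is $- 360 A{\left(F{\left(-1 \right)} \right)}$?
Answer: $-77760$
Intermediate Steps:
$U = 5$
$F{\left(R \right)} = 36$ ($F{\left(R \right)} = 6^{2} = 36$)
$A{\left(o \right)} = 6 o$ ($A{\left(o \right)} = o + 5 o = 6 o$)
$- 360 A{\left(F{\left(-1 \right)} \right)} = - 360 \cdot 6 \cdot 36 = \left(-360\right) 216 = -77760$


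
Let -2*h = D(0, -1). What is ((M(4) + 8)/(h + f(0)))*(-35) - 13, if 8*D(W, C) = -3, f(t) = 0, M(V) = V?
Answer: -2253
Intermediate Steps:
D(W, C) = -3/8 (D(W, C) = (⅛)*(-3) = -3/8)
h = 3/16 (h = -½*(-3/8) = 3/16 ≈ 0.18750)
((M(4) + 8)/(h + f(0)))*(-35) - 13 = ((4 + 8)/(3/16 + 0))*(-35) - 13 = (12/(3/16))*(-35) - 13 = (12*(16/3))*(-35) - 13 = 64*(-35) - 13 = -2240 - 13 = -2253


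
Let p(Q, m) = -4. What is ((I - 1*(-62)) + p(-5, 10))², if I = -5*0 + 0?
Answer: 3364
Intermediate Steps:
I = 0 (I = 0 + 0 = 0)
((I - 1*(-62)) + p(-5, 10))² = ((0 - 1*(-62)) - 4)² = ((0 + 62) - 4)² = (62 - 4)² = 58² = 3364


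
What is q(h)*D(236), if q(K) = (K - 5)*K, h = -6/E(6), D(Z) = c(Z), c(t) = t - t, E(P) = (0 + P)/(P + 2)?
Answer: 0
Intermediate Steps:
E(P) = P/(2 + P)
c(t) = 0
D(Z) = 0
h = -8 (h = -6/(6/(2 + 6)) = -6/(6/8) = -6/(6*(⅛)) = -6/¾ = -6*4/3 = -8)
q(K) = K*(-5 + K) (q(K) = (-5 + K)*K = K*(-5 + K))
q(h)*D(236) = -8*(-5 - 8)*0 = -8*(-13)*0 = 104*0 = 0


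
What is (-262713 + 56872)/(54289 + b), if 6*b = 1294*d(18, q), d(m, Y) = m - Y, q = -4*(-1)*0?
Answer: -205841/58171 ≈ -3.5386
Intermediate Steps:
q = 0 (q = 4*0 = 0)
b = 3882 (b = (1294*(18 - 1*0))/6 = (1294*(18 + 0))/6 = (1294*18)/6 = (1/6)*23292 = 3882)
(-262713 + 56872)/(54289 + b) = (-262713 + 56872)/(54289 + 3882) = -205841/58171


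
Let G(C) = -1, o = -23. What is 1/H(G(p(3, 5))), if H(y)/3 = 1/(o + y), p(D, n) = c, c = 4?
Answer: -8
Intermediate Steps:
p(D, n) = 4
H(y) = 3/(-23 + y)
1/H(G(p(3, 5))) = 1/(3/(-23 - 1)) = 1/(3/(-24)) = 1/(3*(-1/24)) = 1/(-⅛) = -8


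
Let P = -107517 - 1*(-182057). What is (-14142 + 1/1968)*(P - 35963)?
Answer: -357884679845/656 ≈ -5.4556e+8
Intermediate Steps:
P = 74540 (P = -107517 + 182057 = 74540)
(-14142 + 1/1968)*(P - 35963) = (-14142 + 1/1968)*(74540 - 35963) = (-14142 + 1/1968)*38577 = -27831455/1968*38577 = -357884679845/656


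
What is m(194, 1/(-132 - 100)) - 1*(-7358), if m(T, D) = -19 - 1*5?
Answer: 7334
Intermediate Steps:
m(T, D) = -24 (m(T, D) = -19 - 5 = -24)
m(194, 1/(-132 - 100)) - 1*(-7358) = -24 - 1*(-7358) = -24 + 7358 = 7334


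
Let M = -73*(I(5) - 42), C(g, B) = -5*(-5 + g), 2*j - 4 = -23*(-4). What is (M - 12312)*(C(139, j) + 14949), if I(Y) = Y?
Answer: -137235469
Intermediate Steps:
j = 48 (j = 2 + (-23*(-4))/2 = 2 + (½)*92 = 2 + 46 = 48)
C(g, B) = 25 - 5*g
M = 2701 (M = -73*(5 - 42) = -73*(-37) = 2701)
(M - 12312)*(C(139, j) + 14949) = (2701 - 12312)*((25 - 5*139) + 14949) = -9611*((25 - 695) + 14949) = -9611*(-670 + 14949) = -9611*14279 = -137235469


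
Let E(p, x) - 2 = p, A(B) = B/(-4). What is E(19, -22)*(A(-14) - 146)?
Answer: -5985/2 ≈ -2992.5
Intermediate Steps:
A(B) = -B/4 (A(B) = B*(-¼) = -B/4)
E(p, x) = 2 + p
E(19, -22)*(A(-14) - 146) = (2 + 19)*(-¼*(-14) - 146) = 21*(7/2 - 146) = 21*(-285/2) = -5985/2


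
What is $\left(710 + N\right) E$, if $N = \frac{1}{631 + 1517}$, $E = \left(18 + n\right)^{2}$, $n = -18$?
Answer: $0$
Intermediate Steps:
$E = 0$ ($E = \left(18 - 18\right)^{2} = 0^{2} = 0$)
$N = \frac{1}{2148} \approx 0.00046555$
$\left(710 + N\right) E = \left(710 + \frac{1}{2148}\right) 0 = \frac{1525081}{2148} \cdot 0 = 0$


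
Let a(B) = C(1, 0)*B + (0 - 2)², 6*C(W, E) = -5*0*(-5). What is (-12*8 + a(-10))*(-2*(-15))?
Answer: -2760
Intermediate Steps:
C(W, E) = 0 (C(W, E) = (-5*0*(-5))/6 = (0*(-5))/6 = (⅙)*0 = 0)
a(B) = 4 (a(B) = 0*B + (0 - 2)² = 0 + (-2)² = 0 + 4 = 4)
(-12*8 + a(-10))*(-2*(-15)) = (-12*8 + 4)*(-2*(-15)) = (-96 + 4)*30 = -92*30 = -2760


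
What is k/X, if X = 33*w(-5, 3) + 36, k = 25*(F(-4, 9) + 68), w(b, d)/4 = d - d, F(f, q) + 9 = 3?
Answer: 775/18 ≈ 43.056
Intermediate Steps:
F(f, q) = -6 (F(f, q) = -9 + 3 = -6)
w(b, d) = 0 (w(b, d) = 4*(d - d) = 4*0 = 0)
k = 1550 (k = 25*(-6 + 68) = 25*62 = 1550)
X = 36 (X = 33*0 + 36 = 0 + 36 = 36)
k/X = 1550/36 = 1550*(1/36) = 775/18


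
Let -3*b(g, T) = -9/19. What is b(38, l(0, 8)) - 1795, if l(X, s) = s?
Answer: -34102/19 ≈ -1794.8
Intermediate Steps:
b(g, T) = 3/19 (b(g, T) = -(-3)/19 = -⅓*(-9/19) = 3/19)
b(38, l(0, 8)) - 1795 = 3/19 - 1795 = -34102/19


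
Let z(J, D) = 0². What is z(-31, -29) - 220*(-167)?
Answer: 36740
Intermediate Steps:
z(J, D) = 0
z(-31, -29) - 220*(-167) = 0 - 220*(-167) = 0 + 36740 = 36740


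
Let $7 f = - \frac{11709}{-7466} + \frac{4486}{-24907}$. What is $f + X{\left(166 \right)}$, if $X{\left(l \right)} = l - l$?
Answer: $\frac{258143587}{1301689634} \approx 0.19831$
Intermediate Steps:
$X{\left(l \right)} = 0$
$f = \frac{258143587}{1301689634}$ ($f = \frac{- \frac{11709}{-7466} + \frac{4486}{-24907}}{7} = \frac{\left(-11709\right) \left(- \frac{1}{7466}\right) + 4486 \left(- \frac{1}{24907}\right)}{7} = \frac{\frac{11709}{7466} - \frac{4486}{24907}}{7} = \frac{1}{7} \cdot \frac{258143587}{185955662} = \frac{258143587}{1301689634} \approx 0.19831$)
$f + X{\left(166 \right)} = \frac{258143587}{1301689634} + 0 = \frac{258143587}{1301689634}$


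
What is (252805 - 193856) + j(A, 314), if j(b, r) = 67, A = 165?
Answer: 59016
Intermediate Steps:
(252805 - 193856) + j(A, 314) = (252805 - 193856) + 67 = 58949 + 67 = 59016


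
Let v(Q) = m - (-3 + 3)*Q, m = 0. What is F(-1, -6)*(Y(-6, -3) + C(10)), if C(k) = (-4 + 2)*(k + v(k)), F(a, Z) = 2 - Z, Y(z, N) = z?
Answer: -208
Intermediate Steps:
v(Q) = 0 (v(Q) = 0 - (-3 + 3)*Q = 0 - 0*Q = 0 - 1*0 = 0 + 0 = 0)
C(k) = -2*k (C(k) = (-4 + 2)*(k + 0) = -2*k)
F(-1, -6)*(Y(-6, -3) + C(10)) = (2 - 1*(-6))*(-6 - 2*10) = (2 + 6)*(-6 - 20) = 8*(-26) = -208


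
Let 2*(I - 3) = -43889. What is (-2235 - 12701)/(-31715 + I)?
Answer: 29872/107313 ≈ 0.27836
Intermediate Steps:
I = -43883/2 (I = 3 + (½)*(-43889) = 3 - 43889/2 = -43883/2 ≈ -21942.)
(-2235 - 12701)/(-31715 + I) = (-2235 - 12701)/(-31715 - 43883/2) = -14936/(-107313/2) = -14936*(-2/107313) = 29872/107313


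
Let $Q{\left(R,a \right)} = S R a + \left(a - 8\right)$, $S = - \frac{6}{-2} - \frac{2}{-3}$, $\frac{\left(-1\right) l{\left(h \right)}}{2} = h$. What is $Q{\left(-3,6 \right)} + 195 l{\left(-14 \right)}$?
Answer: $5392$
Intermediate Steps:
$l{\left(h \right)} = - 2 h$
$S = \frac{11}{3}$ ($S = \left(-6\right) \left(- \frac{1}{2}\right) - - \frac{2}{3} = 3 + \frac{2}{3} = \frac{11}{3} \approx 3.6667$)
$Q{\left(R,a \right)} = -8 + a + \frac{11 R a}{3}$ ($Q{\left(R,a \right)} = \frac{11 R}{3} a + \left(a - 8\right) = \frac{11 R a}{3} + \left(-8 + a\right) = -8 + a + \frac{11 R a}{3}$)
$Q{\left(-3,6 \right)} + 195 l{\left(-14 \right)} = \left(-8 + 6 + \frac{11}{3} \left(-3\right) 6\right) + 195 \left(\left(-2\right) \left(-14\right)\right) = \left(-8 + 6 - 66\right) + 195 \cdot 28 = -68 + 5460 = 5392$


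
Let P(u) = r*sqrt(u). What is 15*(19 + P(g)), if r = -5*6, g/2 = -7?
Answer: 285 - 450*I*sqrt(14) ≈ 285.0 - 1683.7*I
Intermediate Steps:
g = -14 (g = 2*(-7) = -14)
r = -30
P(u) = -30*sqrt(u)
15*(19 + P(g)) = 15*(19 - 30*I*sqrt(14)) = 285 - 450*I*sqrt(14)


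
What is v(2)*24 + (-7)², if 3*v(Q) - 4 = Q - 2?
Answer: 81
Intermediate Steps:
v(Q) = ⅔ + Q/3 (v(Q) = 4/3 + (Q - 2)/3 = 4/3 + (-2 + Q)/3 = 4/3 + (-⅔ + Q/3) = ⅔ + Q/3)
v(2)*24 + (-7)² = (⅔ + (⅓)*2)*24 + (-7)² = (⅔ + ⅔)*24 + 49 = (4/3)*24 + 49 = 32 + 49 = 81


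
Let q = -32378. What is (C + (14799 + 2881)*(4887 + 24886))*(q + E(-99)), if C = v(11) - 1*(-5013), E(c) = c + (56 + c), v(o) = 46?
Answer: -17118258051480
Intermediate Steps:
E(c) = 56 + 2*c
C = 5059 (C = 46 - 1*(-5013) = 46 + 5013 = 5059)
(C + (14799 + 2881)*(4887 + 24886))*(q + E(-99)) = (5059 + (14799 + 2881)*(4887 + 24886))*(-32378 + (56 + 2*(-99))) = (5059 + 17680*29773)*(-32378 + (56 - 198)) = (5059 + 526386640)*(-32378 - 142) = 526391699*(-32520) = -17118258051480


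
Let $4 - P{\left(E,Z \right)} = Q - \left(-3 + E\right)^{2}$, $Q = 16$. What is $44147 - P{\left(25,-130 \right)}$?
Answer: $43675$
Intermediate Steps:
$P{\left(E,Z \right)} = -12 + \left(-3 + E\right)^{2}$ ($P{\left(E,Z \right)} = 4 - \left(16 - \left(-3 + E\right)^{2}\right) = 4 + \left(-16 + \left(-3 + E\right)^{2}\right) = -12 + \left(-3 + E\right)^{2}$)
$44147 - P{\left(25,-130 \right)} = 44147 - \left(-12 + \left(-3 + 25\right)^{2}\right) = 44147 - \left(-12 + 22^{2}\right) = 44147 - \left(-12 + 484\right) = 44147 - 472 = 43675$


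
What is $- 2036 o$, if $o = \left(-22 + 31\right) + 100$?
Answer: $-221924$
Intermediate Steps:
$o = 109$ ($o = 9 + 100 = 109$)
$- 2036 o = \left(-2036\right) 109 = -221924$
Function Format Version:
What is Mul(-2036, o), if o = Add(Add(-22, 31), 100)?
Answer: -221924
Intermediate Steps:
o = 109 (o = Add(9, 100) = 109)
Mul(-2036, o) = Mul(-2036, 109) = -221924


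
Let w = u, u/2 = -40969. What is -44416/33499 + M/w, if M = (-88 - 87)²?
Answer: -4665265083/2744841062 ≈ -1.6996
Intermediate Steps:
M = 30625 (M = (-175)² = 30625)
u = -81938 (u = 2*(-40969) = -81938)
w = -81938
-44416/33499 + M/w = -44416/33499 + 30625/(-81938) = -44416*1/33499 + 30625*(-1/81938) = -44416/33499 - 30625/81938 = -4665265083/2744841062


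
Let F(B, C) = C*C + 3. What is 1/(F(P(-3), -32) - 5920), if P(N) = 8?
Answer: -1/4893 ≈ -0.00020437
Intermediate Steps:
F(B, C) = 3 + C**2 (F(B, C) = C**2 + 3 = 3 + C**2)
1/(F(P(-3), -32) - 5920) = 1/((3 + (-32)**2) - 5920) = 1/((3 + 1024) - 5920) = 1/(1027 - 5920) = 1/(-4893) = -1/4893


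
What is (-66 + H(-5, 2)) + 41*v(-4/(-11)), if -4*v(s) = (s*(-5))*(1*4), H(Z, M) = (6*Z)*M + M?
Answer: -544/11 ≈ -49.455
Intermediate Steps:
H(Z, M) = M + 6*M*Z (H(Z, M) = 6*M*Z + M = M + 6*M*Z)
v(s) = 5*s (v(s) = -s*(-5)*1*4/4 = -(-5*s)*4/4 = -(-5)*s = 5*s)
(-66 + H(-5, 2)) + 41*v(-4/(-11)) = (-66 + 2*(1 + 6*(-5))) + 41*(5*(-4/(-11))) = (-66 + 2*(1 - 30)) + 41*(5*(-4*(-1/11))) = (-66 + 2*(-29)) + 41*(5*(4/11)) = (-66 - 58) + 41*(20/11) = -124 + 820/11 = -544/11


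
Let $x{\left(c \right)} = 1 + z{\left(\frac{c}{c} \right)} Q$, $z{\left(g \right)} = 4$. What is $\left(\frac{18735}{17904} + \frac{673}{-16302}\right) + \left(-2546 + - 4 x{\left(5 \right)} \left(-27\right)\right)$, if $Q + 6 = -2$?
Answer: $- \frac{286665725429}{48645168} \approx -5893.0$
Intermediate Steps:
$Q = -8$ ($Q = -6 - 2 = -8$)
$x{\left(c \right)} = -31$ ($x{\left(c \right)} = 1 + 4 \left(-8\right) = 1 - 32 = -31$)
$\left(\frac{18735}{17904} + \frac{673}{-16302}\right) + \left(-2546 + - 4 x{\left(5 \right)} \left(-27\right)\right) = \left(\frac{18735}{17904} + \frac{673}{-16302}\right) + \left(-2546 + \left(-4\right) \left(-31\right) \left(-27\right)\right) = \left(18735 \cdot \frac{1}{17904} + 673 \left(- \frac{1}{16302}\right)\right) + \left(-2546 + 124 \left(-27\right)\right) = \left(\frac{6245}{5968} - \frac{673}{16302}\right) - 5894 = \frac{48894763}{48645168} - 5894 = - \frac{286665725429}{48645168}$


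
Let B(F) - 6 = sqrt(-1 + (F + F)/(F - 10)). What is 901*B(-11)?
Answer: 5406 + 901*sqrt(21)/21 ≈ 5602.6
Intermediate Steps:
B(F) = 6 + sqrt(-1 + 2*F/(-10 + F)) (B(F) = 6 + sqrt(-1 + (F + F)/(F - 10)) = 6 + sqrt(-1 + (2*F)/(-10 + F)) = 6 + sqrt(-1 + 2*F/(-10 + F)))
901*B(-11) = 901*(6 + sqrt((10 - 11)/(-10 - 11))) = 901*(6 + sqrt(-1/(-21))) = 901*(6 + sqrt(-1/21*(-1))) = 901*(6 + sqrt(1/21)) = 901*(6 + sqrt(21)/21) = 5406 + 901*sqrt(21)/21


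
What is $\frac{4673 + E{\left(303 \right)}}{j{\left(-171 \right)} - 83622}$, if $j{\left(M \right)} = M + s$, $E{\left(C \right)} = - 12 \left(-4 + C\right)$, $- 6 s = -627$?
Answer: $- \frac{310}{23911} \approx -0.012965$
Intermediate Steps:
$s = \frac{209}{2}$ ($s = \left(- \frac{1}{6}\right) \left(-627\right) = \frac{209}{2} \approx 104.5$)
$E{\left(C \right)} = 48 - 12 C$
$j{\left(M \right)} = \frac{209}{2} + M$ ($j{\left(M \right)} = M + \frac{209}{2} = \frac{209}{2} + M$)
$\frac{4673 + E{\left(303 \right)}}{j{\left(-171 \right)} - 83622} = \frac{4673 + \left(48 - 3636\right)}{\left(\frac{209}{2} - 171\right) - 83622} = \frac{4673 + \left(48 - 3636\right)}{- \frac{133}{2} - 83622} = \frac{4673 - 3588}{- \frac{167377}{2}} = 1085 \left(- \frac{2}{167377}\right) = - \frac{310}{23911}$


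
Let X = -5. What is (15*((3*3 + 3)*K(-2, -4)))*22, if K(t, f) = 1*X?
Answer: -19800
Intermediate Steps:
K(t, f) = -5 (K(t, f) = 1*(-5) = -5)
(15*((3*3 + 3)*K(-2, -4)))*22 = (15*((3*3 + 3)*(-5)))*22 = (15*((9 + 3)*(-5)))*22 = (15*(12*(-5)))*22 = (15*(-60))*22 = -900*22 = -19800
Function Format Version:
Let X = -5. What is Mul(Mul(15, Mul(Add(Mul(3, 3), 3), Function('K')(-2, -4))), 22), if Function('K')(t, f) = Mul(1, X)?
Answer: -19800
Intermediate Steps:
Function('K')(t, f) = -5 (Function('K')(t, f) = Mul(1, -5) = -5)
Mul(Mul(15, Mul(Add(Mul(3, 3), 3), Function('K')(-2, -4))), 22) = Mul(Mul(15, Mul(Add(Mul(3, 3), 3), -5)), 22) = Mul(Mul(15, Mul(Add(9, 3), -5)), 22) = Mul(Mul(15, Mul(12, -5)), 22) = Mul(Mul(15, -60), 22) = Mul(-900, 22) = -19800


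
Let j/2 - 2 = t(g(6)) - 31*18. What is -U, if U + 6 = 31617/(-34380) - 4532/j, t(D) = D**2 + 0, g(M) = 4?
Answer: 56177/20628 ≈ 2.7233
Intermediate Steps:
t(D) = D**2
j = -1080 (j = 4 + 2*(4**2 - 31*18) = 4 + 2*(16 - 558) = 4 + 2*(-542) = 4 - 1084 = -1080)
U = -56177/20628 (U = -6 + (31617/(-34380) - 4532/(-1080)) = -6 + (31617*(-1/34380) - 4532*(-1/1080)) = -6 + (-3513/3820 + 1133/270) = -6 + 67591/20628 = -56177/20628 ≈ -2.7233)
-U = -1*(-56177/20628) = 56177/20628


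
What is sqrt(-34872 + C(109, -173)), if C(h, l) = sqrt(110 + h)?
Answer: sqrt(-34872 + sqrt(219)) ≈ 186.7*I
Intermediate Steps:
sqrt(-34872 + C(109, -173)) = sqrt(-34872 + sqrt(110 + 109)) = sqrt(-34872 + sqrt(219))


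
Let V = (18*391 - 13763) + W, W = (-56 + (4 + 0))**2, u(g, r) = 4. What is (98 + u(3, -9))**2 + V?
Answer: 6383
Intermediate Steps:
W = 2704 (W = (-56 + 4)**2 = (-52)**2 = 2704)
V = -4021 (V = (18*391 - 13763) + 2704 = (7038 - 13763) + 2704 = -6725 + 2704 = -4021)
(98 + u(3, -9))**2 + V = (98 + 4)**2 - 4021 = 102**2 - 4021 = 10404 - 4021 = 6383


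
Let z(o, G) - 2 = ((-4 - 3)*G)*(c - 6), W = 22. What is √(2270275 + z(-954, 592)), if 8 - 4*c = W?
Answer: √2309645 ≈ 1519.8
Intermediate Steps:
c = -7/2 (c = 2 - ¼*22 = 2 - 11/2 = -7/2 ≈ -3.5000)
z(o, G) = 2 + 133*G/2 (z(o, G) = 2 + ((-4 - 3)*G)*(-7/2 - 6) = 2 - 7*G*(-19/2) = 2 + 133*G/2)
√(2270275 + z(-954, 592)) = √(2270275 + (2 + (133/2)*592)) = √(2270275 + (2 + 39368)) = √(2270275 + 39370) = √2309645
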